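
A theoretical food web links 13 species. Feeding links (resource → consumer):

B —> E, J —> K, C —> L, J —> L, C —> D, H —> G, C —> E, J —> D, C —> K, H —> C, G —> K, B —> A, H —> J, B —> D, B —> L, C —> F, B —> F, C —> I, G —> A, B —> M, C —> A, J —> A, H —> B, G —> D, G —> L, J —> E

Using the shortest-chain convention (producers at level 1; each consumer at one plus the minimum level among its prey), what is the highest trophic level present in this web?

Producers (level 1): H.
Following each consumer down to its lowest-level prey: H → J → A (levels 1 through 3).
All prey of A (J 2, B 2, C 2, G 2) are at level 2 or above, so A is at level 1 + 2 = 3.
Every consumer has at least one prey at level 2 or below, so none exceeds level 3.

3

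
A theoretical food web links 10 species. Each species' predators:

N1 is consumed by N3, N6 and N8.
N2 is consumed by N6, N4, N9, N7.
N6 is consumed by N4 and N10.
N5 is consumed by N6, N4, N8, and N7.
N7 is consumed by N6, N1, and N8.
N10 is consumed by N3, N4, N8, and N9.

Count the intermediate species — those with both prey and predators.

Intermediate species (has both prey and predators): N7, N1, N6, N10.
Count: 4.

4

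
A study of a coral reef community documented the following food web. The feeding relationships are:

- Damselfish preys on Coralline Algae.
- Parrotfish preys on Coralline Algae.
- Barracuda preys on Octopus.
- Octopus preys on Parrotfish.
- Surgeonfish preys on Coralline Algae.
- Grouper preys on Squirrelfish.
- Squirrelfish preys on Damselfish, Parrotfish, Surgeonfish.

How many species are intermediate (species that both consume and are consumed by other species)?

5

Intermediate species (has both prey and predators): Parrotfish, Damselfish, Surgeonfish, Squirrelfish, Octopus.
Count: 5.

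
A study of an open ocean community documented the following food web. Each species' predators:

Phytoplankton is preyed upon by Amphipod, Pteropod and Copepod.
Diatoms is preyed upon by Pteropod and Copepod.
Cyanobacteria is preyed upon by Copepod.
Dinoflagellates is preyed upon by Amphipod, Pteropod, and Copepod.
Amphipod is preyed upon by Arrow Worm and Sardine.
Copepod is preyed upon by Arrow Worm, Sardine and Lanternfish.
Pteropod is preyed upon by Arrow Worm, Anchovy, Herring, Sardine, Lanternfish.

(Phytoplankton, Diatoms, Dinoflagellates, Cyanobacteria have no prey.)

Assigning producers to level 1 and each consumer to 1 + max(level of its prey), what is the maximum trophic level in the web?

Producers (level 1): Phytoplankton, Diatoms, Dinoflagellates, Cyanobacteria.
Phytoplankton → Pteropod → Anchovy gives Anchovy level 3.
No species has a prey at level 3, so no species reaches level 4.

3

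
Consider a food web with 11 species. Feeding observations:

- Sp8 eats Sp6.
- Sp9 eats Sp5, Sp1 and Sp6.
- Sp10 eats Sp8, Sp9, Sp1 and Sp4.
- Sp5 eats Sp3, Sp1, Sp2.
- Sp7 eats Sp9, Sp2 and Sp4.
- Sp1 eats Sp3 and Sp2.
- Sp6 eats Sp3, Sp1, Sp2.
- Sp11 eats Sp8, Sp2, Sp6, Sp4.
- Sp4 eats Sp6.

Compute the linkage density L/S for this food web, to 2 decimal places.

There are L = 24 links among S = 11 species.
L/S = 24/11 = 2.1818 ≈ 2.18.

L/S = 2.18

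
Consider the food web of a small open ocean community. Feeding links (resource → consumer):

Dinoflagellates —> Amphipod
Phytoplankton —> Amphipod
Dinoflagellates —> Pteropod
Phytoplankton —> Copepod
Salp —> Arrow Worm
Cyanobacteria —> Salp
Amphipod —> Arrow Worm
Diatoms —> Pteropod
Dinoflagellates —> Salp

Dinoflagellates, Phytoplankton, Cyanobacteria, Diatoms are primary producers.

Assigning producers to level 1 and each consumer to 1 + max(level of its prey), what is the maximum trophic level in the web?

3

Producers (level 1): Dinoflagellates, Phytoplankton, Cyanobacteria, Diatoms.
Dinoflagellates → Salp → Arrow Worm gives Arrow Worm level 3.
No species has a prey at level 3, so no species reaches level 4.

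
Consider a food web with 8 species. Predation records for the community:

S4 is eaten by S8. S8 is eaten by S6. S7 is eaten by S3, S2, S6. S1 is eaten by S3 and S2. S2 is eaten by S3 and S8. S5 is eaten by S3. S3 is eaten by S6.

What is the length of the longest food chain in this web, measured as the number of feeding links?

3 links

One longest chain: S7 → S2 → S3 → S6.
It has 4 species and 3 links.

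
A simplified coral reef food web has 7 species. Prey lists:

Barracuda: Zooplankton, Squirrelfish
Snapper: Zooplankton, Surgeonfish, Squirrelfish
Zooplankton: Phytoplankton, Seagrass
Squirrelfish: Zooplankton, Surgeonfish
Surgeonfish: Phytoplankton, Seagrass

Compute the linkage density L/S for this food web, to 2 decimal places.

L/S = 1.57

There are L = 11 links among S = 7 species.
L/S = 11/7 = 1.5714 ≈ 1.57.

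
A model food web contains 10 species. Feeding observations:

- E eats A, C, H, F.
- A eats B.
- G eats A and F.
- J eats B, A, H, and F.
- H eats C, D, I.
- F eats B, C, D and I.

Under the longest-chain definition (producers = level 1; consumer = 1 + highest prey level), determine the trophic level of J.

B is a producer → level 1.
F eats B (level 1); other prey at levels: C 1, I 1, D 1 → level 2.
J eats F (level 2); other prey at levels: B 1, H 2, A 2 → level 3.

Trophic level 3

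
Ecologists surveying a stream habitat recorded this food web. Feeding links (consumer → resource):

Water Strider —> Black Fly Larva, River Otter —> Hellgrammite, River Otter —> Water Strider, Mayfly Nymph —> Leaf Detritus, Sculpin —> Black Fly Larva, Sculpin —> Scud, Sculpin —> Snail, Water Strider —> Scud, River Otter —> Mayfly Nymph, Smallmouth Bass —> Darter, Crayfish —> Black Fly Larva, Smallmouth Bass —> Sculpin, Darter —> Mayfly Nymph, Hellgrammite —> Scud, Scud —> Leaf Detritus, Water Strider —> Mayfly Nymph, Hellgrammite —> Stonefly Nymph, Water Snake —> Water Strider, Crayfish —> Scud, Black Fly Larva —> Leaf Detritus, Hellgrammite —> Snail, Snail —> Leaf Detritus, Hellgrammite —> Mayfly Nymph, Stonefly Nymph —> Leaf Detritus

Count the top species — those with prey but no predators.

4

Top species (has prey, but nothing eats it): Crayfish, Smallmouth Bass, River Otter, Water Snake.
Count: 4.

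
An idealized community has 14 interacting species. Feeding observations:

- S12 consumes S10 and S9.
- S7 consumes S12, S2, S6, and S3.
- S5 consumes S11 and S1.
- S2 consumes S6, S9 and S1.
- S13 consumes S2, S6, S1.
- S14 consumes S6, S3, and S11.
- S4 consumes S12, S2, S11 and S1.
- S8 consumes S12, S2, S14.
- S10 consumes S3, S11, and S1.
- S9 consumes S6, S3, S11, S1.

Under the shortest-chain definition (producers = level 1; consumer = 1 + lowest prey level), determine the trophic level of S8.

Trophic level 3

S6 is a producer → level 1.
S2 eats S6 → level 2.
S8 eats S2 → level 3.
No prey of S8 is below level 2, so 3 is the minimum.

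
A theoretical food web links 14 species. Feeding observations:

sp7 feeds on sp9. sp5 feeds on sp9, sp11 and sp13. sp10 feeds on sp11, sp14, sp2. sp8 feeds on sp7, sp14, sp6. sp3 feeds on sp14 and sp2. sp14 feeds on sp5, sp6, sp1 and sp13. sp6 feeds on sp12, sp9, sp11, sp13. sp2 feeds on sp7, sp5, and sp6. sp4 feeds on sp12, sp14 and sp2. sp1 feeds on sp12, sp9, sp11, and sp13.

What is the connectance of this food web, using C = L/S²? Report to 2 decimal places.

C = 0.15

The web has S = 14 species and L = 30 feeding links.
C = L / S² = 30 / 196 = 0.1531 ≈ 0.15.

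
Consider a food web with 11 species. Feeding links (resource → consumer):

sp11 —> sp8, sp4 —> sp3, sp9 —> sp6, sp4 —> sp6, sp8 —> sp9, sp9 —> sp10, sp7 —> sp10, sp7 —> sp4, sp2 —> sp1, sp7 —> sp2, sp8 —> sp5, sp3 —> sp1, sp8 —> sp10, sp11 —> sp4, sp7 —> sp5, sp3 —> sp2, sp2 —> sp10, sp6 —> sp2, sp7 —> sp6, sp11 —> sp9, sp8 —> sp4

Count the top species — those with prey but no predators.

Top species (has prey, but nothing eats it): sp5, sp10, sp1.
Count: 3.

3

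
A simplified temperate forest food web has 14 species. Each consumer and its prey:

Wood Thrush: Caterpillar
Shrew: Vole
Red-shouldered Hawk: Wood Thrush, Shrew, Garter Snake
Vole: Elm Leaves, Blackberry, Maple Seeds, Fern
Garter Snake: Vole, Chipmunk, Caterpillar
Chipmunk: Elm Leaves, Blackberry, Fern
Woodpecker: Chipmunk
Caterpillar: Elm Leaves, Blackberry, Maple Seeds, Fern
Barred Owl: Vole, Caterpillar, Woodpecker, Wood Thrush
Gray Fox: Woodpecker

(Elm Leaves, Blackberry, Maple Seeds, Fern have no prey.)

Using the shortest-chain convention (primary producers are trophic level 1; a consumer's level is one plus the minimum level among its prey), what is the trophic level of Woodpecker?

Trophic level 3

Elm Leaves is a producer → level 1.
Chipmunk eats Elm Leaves → level 2.
Woodpecker eats Chipmunk → level 3.
No prey of Woodpecker is below level 2, so 3 is the minimum.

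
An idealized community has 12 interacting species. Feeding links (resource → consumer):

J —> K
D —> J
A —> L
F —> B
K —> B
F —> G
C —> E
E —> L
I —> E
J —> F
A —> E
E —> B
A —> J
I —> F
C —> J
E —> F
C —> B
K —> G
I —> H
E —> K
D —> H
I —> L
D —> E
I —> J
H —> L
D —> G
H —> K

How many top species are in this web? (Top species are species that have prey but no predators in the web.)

Top species (has prey, but nothing eats it): L, G, B.
Count: 3.

3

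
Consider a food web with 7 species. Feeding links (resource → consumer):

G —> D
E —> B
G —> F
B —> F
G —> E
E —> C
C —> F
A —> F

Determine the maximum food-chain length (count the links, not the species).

One longest chain: G → E → B → F.
It has 4 species and 3 links.

3 links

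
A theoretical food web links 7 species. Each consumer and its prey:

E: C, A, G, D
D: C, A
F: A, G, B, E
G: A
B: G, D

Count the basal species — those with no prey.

2

Basal species (no prey listed): C, A.
Count: 2.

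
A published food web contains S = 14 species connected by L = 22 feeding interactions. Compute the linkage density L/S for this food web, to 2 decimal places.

L/S = 1.57

There are L = 22 links among S = 14 species.
L/S = 22/14 = 1.5714 ≈ 1.57.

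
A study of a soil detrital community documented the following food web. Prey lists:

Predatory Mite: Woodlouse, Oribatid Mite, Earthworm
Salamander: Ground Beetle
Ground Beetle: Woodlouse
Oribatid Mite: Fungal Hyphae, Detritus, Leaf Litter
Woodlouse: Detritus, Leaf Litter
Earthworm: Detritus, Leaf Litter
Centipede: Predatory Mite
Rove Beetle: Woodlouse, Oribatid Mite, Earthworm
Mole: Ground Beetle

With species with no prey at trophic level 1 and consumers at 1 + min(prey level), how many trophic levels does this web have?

Basal resources (level 1): Fungal Hyphae, Detritus, Leaf Litter.
Following each consumer down to its lowest-level prey: Detritus → Woodlouse → Predatory Mite → Centipede (levels 1 through 4).
All prey of Centipede (Predatory Mite 3) are at level 3 or above, so Centipede is at level 1 + 3 = 4.
Every consumer has at least one prey at level 3 or below, so none exceeds level 4.

4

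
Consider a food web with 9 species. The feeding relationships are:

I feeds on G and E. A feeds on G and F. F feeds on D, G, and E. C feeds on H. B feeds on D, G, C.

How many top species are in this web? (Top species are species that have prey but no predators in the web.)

Top species (has prey, but nothing eats it): I, B, A.
Count: 3.

3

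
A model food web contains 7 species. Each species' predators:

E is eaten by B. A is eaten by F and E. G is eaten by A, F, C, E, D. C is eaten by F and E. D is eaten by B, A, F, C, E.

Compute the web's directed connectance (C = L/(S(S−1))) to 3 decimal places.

C = 0.357

The web has S = 7 species and L = 15 feeding links.
C = L / (S(S−1)) = 15 / 42 = 0.3571 ≈ 0.357.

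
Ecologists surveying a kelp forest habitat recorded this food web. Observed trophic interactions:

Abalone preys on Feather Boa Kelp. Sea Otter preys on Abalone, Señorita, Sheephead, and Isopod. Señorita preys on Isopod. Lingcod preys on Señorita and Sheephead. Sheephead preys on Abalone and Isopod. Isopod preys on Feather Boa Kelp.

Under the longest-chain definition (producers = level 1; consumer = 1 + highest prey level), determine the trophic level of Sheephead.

Feather Boa Kelp is a producer → level 1.
Abalone eats Feather Boa Kelp → level 2.
Sheephead eats Abalone (level 2); other prey at levels: Isopod 2 → level 3.

Trophic level 3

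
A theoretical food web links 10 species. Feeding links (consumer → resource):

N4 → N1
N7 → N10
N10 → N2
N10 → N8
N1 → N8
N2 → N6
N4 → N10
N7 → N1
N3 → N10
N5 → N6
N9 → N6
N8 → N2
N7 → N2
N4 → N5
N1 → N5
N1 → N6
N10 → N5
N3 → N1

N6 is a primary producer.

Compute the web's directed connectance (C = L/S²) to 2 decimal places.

The web has S = 10 species and L = 18 feeding links.
C = L / S² = 18 / 100 = 0.1800 ≈ 0.18.

C = 0.18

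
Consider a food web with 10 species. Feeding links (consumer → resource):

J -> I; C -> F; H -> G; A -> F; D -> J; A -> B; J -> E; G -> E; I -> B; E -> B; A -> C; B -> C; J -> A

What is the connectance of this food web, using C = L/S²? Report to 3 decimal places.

C = 0.130

The web has S = 10 species and L = 13 feeding links.
C = L / S² = 13 / 100 = 0.1300 ≈ 0.130.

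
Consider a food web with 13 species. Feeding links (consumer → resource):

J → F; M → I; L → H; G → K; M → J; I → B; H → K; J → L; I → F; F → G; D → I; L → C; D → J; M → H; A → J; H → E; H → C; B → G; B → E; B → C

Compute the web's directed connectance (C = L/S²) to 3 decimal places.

C = 0.118

The web has S = 13 species and L = 20 feeding links.
C = L / S² = 20 / 169 = 0.1183 ≈ 0.118.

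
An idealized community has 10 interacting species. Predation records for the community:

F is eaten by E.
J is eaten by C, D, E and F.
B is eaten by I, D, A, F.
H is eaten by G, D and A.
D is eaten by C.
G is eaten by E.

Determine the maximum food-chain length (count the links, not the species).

2 links

One longest chain: B → D → C.
It has 3 species and 2 links.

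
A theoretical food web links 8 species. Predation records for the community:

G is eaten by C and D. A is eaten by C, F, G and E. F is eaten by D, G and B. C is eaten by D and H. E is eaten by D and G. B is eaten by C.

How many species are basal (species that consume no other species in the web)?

1

Basal species (no prey listed): A.
Count: 1.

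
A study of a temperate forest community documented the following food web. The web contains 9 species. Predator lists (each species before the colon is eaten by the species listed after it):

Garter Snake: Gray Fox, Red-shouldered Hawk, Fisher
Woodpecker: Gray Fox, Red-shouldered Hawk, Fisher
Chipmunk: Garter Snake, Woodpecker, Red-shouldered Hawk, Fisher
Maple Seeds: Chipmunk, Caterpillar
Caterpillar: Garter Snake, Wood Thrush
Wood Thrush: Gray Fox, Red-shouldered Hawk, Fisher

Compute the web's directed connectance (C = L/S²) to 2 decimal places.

The web has S = 9 species and L = 17 feeding links.
C = L / S² = 17 / 81 = 0.2099 ≈ 0.21.

C = 0.21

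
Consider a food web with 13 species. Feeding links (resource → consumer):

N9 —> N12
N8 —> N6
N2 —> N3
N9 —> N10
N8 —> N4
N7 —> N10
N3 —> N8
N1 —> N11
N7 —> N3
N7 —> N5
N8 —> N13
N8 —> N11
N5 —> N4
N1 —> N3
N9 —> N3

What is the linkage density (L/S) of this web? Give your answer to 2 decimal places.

L/S = 1.15

There are L = 15 links among S = 13 species.
L/S = 15/13 = 1.1538 ≈ 1.15.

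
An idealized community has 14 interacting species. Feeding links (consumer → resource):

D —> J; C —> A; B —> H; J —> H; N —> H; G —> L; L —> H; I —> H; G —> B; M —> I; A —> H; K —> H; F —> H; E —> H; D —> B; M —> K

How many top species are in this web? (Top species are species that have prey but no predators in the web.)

Top species (has prey, but nothing eats it): E, N, F, M, G, D, C.
Count: 7.

7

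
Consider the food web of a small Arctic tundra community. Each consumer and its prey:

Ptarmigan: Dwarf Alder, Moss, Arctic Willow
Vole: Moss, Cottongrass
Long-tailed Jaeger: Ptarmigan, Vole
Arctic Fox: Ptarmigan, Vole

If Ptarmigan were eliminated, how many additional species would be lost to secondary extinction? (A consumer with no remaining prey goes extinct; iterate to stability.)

0

Remove Ptarmigan.
Every predator of it retains at least one other prey: Long-tailed Jaeger still has Vole; Arctic Fox still has Vole.
No consumer loses all prey, so no secondary extinctions occur.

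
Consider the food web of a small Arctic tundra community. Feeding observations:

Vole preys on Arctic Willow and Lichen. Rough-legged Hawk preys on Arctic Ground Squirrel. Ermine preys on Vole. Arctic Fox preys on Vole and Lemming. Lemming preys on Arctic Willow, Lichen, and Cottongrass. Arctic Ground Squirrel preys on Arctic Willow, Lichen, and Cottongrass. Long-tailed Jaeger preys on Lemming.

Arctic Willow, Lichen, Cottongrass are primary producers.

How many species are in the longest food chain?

3 species

One longest chain: Arctic Willow → Arctic Ground Squirrel → Rough-legged Hawk.
It has 3 species and 2 links.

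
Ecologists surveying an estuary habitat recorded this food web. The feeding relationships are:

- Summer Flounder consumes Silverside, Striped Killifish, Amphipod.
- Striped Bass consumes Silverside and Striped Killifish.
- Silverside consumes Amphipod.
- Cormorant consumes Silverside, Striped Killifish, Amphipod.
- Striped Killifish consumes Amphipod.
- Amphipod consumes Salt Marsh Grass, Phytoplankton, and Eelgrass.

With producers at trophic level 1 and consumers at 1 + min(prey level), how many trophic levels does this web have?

Producers (level 1): Salt Marsh Grass, Phytoplankton, Eelgrass.
Following each consumer down to its lowest-level prey: Salt Marsh Grass → Amphipod → Striped Killifish → Striped Bass (levels 1 through 4).
All prey of Striped Bass (Striped Killifish 3, Silverside 3) are at level 3 or above, so Striped Bass is at level 1 + 3 = 4.
Every consumer has at least one prey at level 3 or below, so none exceeds level 4.

4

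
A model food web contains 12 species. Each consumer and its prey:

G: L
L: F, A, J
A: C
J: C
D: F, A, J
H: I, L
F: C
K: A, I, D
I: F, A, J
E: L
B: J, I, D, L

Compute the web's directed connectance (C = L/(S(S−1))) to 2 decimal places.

C = 0.17

The web has S = 12 species and L = 23 feeding links.
C = L / (S(S−1)) = 23 / 132 = 0.1742 ≈ 0.17.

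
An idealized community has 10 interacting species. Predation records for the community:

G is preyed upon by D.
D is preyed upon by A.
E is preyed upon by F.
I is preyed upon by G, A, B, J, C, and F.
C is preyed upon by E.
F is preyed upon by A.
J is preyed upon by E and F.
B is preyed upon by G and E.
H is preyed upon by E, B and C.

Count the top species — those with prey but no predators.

1

Top species (has prey, but nothing eats it): A.
Count: 1.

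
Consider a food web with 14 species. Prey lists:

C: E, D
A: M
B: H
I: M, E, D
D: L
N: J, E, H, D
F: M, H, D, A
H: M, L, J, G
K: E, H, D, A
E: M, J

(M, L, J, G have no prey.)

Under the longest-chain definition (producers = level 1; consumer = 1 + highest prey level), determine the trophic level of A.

Trophic level 2

M is a producer → level 1.
A eats M → level 2.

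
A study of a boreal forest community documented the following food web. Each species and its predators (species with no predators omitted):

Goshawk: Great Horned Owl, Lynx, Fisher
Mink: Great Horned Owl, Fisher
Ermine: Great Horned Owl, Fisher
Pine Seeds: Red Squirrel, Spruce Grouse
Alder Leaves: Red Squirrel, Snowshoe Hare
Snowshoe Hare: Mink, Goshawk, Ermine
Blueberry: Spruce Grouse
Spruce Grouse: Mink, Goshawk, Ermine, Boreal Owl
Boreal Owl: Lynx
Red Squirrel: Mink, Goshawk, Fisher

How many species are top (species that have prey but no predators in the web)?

Top species (has prey, but nothing eats it): Great Horned Owl, Lynx, Fisher.
Count: 3.

3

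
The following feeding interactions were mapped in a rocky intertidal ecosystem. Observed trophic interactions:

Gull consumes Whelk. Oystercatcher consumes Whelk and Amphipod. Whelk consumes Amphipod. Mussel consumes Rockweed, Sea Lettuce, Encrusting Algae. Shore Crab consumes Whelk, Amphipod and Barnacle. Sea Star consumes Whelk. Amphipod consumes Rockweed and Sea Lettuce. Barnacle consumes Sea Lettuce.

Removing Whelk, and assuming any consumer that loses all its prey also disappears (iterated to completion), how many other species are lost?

2

Remove Whelk.
Round 1: Sea Star (all prey gone), Gull (all prey gone) → extinct.
No further losses. Total secondary extinctions: 2.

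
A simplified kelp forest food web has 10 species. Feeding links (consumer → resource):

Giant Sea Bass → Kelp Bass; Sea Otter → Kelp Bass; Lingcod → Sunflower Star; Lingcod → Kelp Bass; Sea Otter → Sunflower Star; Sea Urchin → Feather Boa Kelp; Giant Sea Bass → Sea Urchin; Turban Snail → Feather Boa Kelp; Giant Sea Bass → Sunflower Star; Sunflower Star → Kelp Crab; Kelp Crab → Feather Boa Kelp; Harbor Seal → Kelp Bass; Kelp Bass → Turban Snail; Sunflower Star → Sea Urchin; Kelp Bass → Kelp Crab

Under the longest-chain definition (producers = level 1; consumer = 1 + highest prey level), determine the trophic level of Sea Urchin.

Feather Boa Kelp is a producer → level 1.
Sea Urchin eats Feather Boa Kelp → level 2.

Trophic level 2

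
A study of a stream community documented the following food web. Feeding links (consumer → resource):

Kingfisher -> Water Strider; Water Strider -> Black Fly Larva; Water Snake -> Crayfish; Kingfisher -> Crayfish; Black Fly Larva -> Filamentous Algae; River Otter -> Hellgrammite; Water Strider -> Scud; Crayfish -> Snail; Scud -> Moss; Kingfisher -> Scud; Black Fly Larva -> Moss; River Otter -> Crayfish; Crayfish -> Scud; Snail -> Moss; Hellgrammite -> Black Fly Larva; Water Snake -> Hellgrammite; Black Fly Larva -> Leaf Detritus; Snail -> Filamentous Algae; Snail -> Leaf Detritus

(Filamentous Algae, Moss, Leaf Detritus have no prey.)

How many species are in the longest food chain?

4 species

One longest chain: Moss → Scud → Crayfish → Kingfisher.
It has 4 species and 3 links.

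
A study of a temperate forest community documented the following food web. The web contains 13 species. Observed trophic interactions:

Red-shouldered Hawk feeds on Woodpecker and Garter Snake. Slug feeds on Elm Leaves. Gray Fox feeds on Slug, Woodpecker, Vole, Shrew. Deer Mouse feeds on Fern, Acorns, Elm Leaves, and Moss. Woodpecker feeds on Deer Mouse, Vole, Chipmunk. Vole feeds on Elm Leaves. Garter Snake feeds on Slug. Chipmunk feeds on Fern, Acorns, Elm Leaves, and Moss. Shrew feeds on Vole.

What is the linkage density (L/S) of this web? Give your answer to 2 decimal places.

There are L = 21 links among S = 13 species.
L/S = 21/13 = 1.6154 ≈ 1.62.

L/S = 1.62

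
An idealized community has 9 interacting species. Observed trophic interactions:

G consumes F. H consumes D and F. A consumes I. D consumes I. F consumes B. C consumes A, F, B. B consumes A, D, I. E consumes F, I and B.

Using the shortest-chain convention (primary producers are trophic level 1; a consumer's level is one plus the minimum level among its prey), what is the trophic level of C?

I is a producer → level 1.
A eats I → level 2.
C eats A → level 3.
No prey of C is below level 2, so 3 is the minimum.

Trophic level 3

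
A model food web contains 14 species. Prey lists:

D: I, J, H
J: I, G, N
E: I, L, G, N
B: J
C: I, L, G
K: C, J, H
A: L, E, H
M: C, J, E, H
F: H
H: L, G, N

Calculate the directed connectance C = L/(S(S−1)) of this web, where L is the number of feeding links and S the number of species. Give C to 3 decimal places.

C = 0.154

The web has S = 14 species and L = 28 feeding links.
C = L / (S(S−1)) = 28 / 182 = 0.1538 ≈ 0.154.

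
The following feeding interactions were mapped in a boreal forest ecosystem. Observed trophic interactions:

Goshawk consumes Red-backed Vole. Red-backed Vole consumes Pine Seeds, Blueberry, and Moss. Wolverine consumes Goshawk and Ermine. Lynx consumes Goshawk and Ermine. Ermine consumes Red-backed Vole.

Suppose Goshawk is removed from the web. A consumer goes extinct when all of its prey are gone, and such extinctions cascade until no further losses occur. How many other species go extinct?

Remove Goshawk.
Every predator of it retains at least one other prey: Wolverine still has Ermine; Lynx still has Ermine.
No consumer loses all prey, so no secondary extinctions occur.

0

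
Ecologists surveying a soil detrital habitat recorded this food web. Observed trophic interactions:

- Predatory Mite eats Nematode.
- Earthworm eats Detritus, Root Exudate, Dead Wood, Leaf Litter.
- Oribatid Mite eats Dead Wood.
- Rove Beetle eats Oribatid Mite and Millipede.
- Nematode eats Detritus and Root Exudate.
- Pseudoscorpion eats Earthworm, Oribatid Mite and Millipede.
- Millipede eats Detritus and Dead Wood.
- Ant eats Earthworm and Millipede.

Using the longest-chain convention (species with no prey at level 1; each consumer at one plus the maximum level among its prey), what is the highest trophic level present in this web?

3

Basal resources (level 1): Leaf Litter, Root Exudate, Detritus, Dead Wood.
Dead Wood → Oribatid Mite → Rove Beetle gives Rove Beetle level 3.
No species has a prey at level 3, so no species reaches level 4.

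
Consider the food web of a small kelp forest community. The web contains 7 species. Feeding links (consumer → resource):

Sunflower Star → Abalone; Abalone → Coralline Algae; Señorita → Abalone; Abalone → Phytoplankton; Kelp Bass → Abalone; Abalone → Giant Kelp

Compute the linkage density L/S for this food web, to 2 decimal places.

There are L = 6 links among S = 7 species.
L/S = 6/7 = 0.8571 ≈ 0.86.

L/S = 0.86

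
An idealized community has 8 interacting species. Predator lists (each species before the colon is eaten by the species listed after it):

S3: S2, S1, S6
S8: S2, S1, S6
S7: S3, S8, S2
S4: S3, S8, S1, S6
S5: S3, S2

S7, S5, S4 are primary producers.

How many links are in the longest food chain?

One longest chain: S7 → S3 → S2.
It has 3 species and 2 links.

2 links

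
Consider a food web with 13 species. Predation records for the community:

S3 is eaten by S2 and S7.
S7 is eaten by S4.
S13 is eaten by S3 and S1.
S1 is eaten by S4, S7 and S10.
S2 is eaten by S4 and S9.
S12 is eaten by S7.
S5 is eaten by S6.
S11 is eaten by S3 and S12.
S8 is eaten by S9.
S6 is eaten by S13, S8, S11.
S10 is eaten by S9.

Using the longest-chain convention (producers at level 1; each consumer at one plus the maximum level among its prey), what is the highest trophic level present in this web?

Producers (level 1): S5.
S5 → S6 → S13 → S1 → S10 → S9 gives S9 level 6.
No species has a prey at level 6, so no species reaches level 7.

6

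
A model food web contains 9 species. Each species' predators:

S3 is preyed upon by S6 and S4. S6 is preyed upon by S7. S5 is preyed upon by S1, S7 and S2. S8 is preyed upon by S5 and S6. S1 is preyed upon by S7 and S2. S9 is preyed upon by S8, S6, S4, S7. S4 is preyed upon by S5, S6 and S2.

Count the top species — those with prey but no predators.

2

Top species (has prey, but nothing eats it): S7, S2.
Count: 2.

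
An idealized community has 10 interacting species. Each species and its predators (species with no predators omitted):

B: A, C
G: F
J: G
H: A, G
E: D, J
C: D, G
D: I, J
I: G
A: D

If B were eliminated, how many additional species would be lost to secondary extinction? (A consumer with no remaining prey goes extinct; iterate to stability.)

1

Remove B.
Round 1: C (all prey gone) → extinct.
No further losses. Total secondary extinctions: 1.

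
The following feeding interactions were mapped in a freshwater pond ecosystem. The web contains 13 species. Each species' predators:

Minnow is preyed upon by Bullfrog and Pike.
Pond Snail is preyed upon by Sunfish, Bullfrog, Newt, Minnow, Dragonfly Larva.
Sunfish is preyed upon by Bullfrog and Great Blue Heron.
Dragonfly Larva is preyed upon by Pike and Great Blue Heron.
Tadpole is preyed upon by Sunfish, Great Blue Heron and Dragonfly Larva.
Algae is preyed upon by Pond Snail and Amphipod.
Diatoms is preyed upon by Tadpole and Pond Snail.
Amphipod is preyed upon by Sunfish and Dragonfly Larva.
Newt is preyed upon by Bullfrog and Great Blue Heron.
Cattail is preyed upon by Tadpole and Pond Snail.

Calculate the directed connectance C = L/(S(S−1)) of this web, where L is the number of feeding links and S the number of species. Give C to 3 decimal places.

C = 0.154

The web has S = 13 species and L = 24 feeding links.
C = L / (S(S−1)) = 24 / 156 = 0.1538 ≈ 0.154.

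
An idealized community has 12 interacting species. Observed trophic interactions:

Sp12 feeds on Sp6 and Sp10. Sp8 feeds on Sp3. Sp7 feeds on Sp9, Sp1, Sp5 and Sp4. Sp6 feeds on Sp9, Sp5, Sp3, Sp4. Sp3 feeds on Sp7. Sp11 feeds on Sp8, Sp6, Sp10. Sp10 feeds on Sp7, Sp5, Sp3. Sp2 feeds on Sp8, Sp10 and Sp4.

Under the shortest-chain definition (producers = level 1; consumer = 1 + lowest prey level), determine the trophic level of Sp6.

Sp5 is a producer → level 1.
Sp6 eats Sp5 → level 2.

Trophic level 2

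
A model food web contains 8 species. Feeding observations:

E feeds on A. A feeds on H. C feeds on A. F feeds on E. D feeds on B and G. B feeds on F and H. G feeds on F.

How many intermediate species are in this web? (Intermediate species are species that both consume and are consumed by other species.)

Intermediate species (has both prey and predators): A, E, F, B, G.
Count: 5.

5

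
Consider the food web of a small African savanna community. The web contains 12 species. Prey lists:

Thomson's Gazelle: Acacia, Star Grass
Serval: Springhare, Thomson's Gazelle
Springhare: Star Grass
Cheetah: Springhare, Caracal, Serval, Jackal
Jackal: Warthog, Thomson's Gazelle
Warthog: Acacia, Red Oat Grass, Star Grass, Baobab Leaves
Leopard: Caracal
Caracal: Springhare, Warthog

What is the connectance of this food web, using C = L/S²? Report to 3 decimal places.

C = 0.125

The web has S = 12 species and L = 18 feeding links.
C = L / S² = 18 / 144 = 0.1250 ≈ 0.125.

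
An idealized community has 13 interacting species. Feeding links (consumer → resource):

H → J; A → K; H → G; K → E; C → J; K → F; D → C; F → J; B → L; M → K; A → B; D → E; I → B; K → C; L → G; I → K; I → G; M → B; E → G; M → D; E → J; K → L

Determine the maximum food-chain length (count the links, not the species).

One longest chain: J → F → K → A.
It has 4 species and 3 links.

3 links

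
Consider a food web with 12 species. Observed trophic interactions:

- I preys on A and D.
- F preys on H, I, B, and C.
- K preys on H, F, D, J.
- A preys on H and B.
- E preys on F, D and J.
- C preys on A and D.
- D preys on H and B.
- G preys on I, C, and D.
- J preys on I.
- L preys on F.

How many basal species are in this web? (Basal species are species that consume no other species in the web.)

2

Basal species (no prey listed): B, H.
Count: 2.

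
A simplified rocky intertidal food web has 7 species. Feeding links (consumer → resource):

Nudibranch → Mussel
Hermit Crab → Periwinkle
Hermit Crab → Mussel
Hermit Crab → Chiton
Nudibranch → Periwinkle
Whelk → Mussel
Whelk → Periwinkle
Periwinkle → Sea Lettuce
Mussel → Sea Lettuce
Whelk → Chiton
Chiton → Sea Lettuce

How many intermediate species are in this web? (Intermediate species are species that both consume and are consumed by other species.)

3

Intermediate species (has both prey and predators): Chiton, Periwinkle, Mussel.
Count: 3.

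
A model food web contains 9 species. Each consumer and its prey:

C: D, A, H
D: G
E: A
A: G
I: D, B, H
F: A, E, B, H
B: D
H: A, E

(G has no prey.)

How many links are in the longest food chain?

4 links

One longest chain: G → A → E → H → F.
It has 5 species and 4 links.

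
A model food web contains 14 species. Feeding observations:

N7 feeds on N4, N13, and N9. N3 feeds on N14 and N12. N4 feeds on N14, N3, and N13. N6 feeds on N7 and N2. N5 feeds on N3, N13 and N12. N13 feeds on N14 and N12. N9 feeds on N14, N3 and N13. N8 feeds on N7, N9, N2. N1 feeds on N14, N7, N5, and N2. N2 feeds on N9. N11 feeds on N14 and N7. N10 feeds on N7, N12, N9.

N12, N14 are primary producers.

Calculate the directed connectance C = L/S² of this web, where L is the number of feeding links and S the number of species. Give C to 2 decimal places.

The web has S = 14 species and L = 31 feeding links.
C = L / S² = 31 / 196 = 0.1582 ≈ 0.16.

C = 0.16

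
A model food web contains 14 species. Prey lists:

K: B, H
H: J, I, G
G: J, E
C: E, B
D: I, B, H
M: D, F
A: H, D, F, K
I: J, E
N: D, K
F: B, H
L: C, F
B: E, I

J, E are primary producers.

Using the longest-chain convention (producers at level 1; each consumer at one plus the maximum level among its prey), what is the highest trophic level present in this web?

Producers (level 1): J, E.
J → I → B → F → A gives A level 5.
No species has a prey at level 5, so no species reaches level 6.

5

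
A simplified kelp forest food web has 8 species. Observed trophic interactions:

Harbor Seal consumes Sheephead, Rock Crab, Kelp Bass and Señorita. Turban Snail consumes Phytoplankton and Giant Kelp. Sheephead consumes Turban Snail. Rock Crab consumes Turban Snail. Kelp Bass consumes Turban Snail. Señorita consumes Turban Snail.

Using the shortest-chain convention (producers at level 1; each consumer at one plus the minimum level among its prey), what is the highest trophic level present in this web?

4

Producers (level 1): Giant Kelp, Phytoplankton.
Following each consumer down to its lowest-level prey: Giant Kelp → Turban Snail → Sheephead → Harbor Seal (levels 1 through 4).
All prey of Harbor Seal (Sheephead 3, Rock Crab 3, Kelp Bass 3, Señorita 3) are at level 3 or above, so Harbor Seal is at level 1 + 3 = 4.
Every consumer has at least one prey at level 3 or below, so none exceeds level 4.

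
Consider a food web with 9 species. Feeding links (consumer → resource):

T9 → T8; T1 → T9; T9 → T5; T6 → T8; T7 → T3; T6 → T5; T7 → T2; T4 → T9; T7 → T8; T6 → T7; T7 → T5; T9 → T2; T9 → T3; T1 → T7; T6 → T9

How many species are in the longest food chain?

One longest chain: T2 → T7 → T1.
It has 3 species and 2 links.

3 species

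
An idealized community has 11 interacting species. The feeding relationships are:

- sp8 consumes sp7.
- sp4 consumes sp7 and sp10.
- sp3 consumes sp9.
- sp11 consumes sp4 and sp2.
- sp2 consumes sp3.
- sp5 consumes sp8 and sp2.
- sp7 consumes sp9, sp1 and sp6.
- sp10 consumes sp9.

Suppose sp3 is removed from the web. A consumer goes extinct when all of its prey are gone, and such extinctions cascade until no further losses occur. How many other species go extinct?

Remove sp3.
Round 1: sp2 (all prey gone) → extinct.
No further losses. Total secondary extinctions: 1.

1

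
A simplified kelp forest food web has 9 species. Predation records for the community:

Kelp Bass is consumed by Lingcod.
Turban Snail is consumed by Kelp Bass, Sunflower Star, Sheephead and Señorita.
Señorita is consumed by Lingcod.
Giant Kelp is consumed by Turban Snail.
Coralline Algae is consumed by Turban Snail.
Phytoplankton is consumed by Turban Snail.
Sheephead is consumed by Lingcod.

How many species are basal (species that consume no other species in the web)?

3

Basal species (no prey listed): Giant Kelp, Phytoplankton, Coralline Algae.
Count: 3.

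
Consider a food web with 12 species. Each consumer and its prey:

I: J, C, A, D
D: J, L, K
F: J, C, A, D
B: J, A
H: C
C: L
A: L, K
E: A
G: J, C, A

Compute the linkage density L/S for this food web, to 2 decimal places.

There are L = 21 links among S = 12 species.
L/S = 21/12 = 1.7500 ≈ 1.75.

L/S = 1.75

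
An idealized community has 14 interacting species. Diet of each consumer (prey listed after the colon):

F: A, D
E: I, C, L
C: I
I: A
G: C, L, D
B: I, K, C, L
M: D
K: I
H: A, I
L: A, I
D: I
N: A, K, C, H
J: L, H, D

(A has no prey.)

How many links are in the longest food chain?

3 links

One longest chain: A → I → C → G.
It has 4 species and 3 links.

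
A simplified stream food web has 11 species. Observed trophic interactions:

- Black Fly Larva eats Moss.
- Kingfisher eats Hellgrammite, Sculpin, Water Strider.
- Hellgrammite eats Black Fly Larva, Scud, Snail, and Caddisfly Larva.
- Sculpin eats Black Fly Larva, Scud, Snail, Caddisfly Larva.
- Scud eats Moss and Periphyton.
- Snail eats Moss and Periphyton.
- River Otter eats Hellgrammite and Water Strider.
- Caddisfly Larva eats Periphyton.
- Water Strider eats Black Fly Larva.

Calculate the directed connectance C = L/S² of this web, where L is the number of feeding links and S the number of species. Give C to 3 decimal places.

The web has S = 11 species and L = 20 feeding links.
C = L / S² = 20 / 121 = 0.1653 ≈ 0.165.

C = 0.165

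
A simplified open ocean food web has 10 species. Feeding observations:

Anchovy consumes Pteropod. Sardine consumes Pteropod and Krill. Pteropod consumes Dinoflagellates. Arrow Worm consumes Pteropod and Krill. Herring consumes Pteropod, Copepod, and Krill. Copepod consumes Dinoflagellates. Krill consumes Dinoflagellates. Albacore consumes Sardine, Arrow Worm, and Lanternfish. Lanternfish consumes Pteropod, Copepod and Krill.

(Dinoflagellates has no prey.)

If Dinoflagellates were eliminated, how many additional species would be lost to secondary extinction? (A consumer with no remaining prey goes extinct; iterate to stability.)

Remove Dinoflagellates.
Round 1: Krill (all prey gone), Copepod (all prey gone), Pteropod (all prey gone) → extinct.
Round 2: Herring (all prey gone), Arrow Worm (all prey gone), Lanternfish (all prey gone), Sardine (all prey gone), Anchovy (all prey gone) → extinct.
Round 3: Albacore (all prey gone) → extinct.
No further losses. Total secondary extinctions: 9.

9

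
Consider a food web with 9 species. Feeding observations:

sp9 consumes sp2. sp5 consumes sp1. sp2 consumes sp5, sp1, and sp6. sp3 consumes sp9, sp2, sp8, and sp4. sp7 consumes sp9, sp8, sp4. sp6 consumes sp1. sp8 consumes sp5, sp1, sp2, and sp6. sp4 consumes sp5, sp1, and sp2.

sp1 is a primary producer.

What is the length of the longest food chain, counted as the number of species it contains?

5 species

One longest chain: sp1 → sp6 → sp2 → sp8 → sp3.
It has 5 species and 4 links.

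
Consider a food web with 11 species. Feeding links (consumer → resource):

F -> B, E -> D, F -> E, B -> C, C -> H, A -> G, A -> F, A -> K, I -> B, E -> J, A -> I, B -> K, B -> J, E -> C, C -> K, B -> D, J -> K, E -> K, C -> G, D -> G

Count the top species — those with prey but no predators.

1

Top species (has prey, but nothing eats it): A.
Count: 1.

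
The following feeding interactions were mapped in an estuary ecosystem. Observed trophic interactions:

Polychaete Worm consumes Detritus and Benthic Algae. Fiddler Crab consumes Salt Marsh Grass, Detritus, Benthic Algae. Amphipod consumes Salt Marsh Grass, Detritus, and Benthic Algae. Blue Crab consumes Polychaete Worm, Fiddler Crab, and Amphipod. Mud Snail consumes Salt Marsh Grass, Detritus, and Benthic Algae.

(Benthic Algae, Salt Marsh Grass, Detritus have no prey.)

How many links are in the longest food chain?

One longest chain: Benthic Algae → Fiddler Crab → Blue Crab.
It has 3 species and 2 links.

2 links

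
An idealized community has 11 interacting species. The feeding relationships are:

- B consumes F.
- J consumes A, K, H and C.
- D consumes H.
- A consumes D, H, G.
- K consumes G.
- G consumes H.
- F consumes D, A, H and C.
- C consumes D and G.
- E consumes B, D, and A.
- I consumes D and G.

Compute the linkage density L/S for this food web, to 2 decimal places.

L/S = 2.00

There are L = 22 links among S = 11 species.
L/S = 22/11 = 2.0000 ≈ 2.00.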